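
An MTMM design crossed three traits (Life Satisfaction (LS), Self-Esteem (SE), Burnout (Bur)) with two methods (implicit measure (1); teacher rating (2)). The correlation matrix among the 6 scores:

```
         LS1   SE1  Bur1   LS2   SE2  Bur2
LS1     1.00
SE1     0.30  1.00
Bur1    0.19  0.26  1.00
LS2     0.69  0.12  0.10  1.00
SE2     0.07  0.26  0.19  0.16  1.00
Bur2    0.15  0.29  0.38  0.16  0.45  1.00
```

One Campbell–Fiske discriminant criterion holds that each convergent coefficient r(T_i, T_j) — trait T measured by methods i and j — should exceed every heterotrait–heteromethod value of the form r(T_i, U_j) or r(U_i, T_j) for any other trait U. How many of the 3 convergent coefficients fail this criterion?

Convergent coefficients and their comparison sets:
LS (methods 1·2): 0.69 vs {0.07, 0.12, 0.15, 0.10} → pass.
SE (methods 1·2): 0.26 vs {0.12, 0.07, 0.29, 0.19} → fail.
Bur (methods 1·2): 0.38 vs {0.10, 0.15, 0.19, 0.29} → pass.
1 of 3 fail.

1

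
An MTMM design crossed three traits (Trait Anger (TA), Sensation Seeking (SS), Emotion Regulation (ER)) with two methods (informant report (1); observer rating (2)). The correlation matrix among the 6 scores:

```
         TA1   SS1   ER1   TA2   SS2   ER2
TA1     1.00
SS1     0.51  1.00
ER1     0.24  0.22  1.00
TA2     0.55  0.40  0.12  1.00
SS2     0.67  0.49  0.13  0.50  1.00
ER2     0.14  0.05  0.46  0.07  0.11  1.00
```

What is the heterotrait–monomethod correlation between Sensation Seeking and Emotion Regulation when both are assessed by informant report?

Different traits, same method: r(SS1, ER1) = 0.22.

0.22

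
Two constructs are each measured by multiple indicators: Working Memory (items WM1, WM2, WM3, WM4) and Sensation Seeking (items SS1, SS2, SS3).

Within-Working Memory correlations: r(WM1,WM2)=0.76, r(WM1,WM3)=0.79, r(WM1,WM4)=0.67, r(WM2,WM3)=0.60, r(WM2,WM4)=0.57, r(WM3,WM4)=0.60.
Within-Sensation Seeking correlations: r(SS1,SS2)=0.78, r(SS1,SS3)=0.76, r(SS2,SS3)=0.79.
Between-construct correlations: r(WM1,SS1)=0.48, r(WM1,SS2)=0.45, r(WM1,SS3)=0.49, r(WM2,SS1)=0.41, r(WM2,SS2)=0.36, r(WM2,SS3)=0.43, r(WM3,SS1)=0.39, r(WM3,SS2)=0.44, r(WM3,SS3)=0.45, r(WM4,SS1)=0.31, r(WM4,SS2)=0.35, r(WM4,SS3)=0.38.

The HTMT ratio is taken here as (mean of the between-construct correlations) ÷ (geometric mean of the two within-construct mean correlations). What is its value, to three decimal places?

0.573

Mean heterotrait r = 4.94/12 = 0.4117.
Mean within-WM = 3.99/6 = 0.6650; mean within-SS = 2.33/3 = 0.7767.
Geometric mean = √(0.6650 × 0.7767) = 0.7187.
HTMT = 0.4117 / 0.7187 = 0.573.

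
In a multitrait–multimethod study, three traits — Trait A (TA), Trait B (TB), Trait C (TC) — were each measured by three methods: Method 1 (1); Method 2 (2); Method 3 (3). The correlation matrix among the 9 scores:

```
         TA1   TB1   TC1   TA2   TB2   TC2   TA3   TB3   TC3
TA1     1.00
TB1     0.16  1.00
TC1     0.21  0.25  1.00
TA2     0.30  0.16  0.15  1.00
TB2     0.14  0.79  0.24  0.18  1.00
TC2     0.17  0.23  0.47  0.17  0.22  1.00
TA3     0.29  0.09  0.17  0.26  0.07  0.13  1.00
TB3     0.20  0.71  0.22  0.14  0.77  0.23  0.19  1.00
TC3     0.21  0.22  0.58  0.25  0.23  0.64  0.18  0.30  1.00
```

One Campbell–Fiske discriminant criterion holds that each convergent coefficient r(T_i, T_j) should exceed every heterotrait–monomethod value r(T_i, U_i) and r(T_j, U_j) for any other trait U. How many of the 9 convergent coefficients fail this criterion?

Convergent coefficients and their comparison sets:
TA (methods 1·2): 0.30 vs {0.16, 0.18, 0.21, 0.17} → pass.
TA (methods 1·3): 0.29 vs {0.16, 0.19, 0.21, 0.18} → pass.
TA (methods 2·3): 0.26 vs {0.18, 0.19, 0.17, 0.18} → pass.
TB (methods 1·2): 0.79 vs {0.16, 0.18, 0.25, 0.22} → pass.
TB (methods 1·3): 0.71 vs {0.16, 0.19, 0.25, 0.30} → pass.
TB (methods 2·3): 0.77 vs {0.18, 0.19, 0.22, 0.30} → pass.
TC (methods 1·2): 0.47 vs {0.21, 0.17, 0.25, 0.22} → pass.
TC (methods 1·3): 0.58 vs {0.21, 0.18, 0.25, 0.30} → pass.
TC (methods 2·3): 0.64 vs {0.17, 0.18, 0.22, 0.30} → pass.
0 of 9 fail.

0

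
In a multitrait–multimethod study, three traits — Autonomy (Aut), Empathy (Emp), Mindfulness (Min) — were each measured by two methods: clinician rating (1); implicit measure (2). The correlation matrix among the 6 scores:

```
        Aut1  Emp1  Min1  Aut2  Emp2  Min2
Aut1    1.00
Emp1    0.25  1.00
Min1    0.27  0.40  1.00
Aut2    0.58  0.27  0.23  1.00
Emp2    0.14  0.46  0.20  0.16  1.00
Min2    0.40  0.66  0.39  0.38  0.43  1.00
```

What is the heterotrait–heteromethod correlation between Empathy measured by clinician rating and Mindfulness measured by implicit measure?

0.66

Different traits and methods: r(Emp1, Min2) = 0.66.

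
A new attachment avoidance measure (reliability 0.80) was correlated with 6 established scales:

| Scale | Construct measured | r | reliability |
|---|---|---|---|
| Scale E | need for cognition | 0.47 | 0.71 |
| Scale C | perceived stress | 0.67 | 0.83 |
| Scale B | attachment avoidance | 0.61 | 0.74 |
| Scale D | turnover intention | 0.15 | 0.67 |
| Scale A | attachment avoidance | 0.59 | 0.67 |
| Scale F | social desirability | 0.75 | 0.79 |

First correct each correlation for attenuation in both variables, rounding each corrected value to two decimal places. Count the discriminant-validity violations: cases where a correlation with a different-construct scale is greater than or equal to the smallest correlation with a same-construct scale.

2

Disattenuated r (r / √(r_scale · r_new)):
  Scale E (disc): 0.47 / √(0.71·0.80) = 0.62
  Scale C (disc): 0.67 / √(0.83·0.80) = 0.82
  Scale B (conv): 0.61 / √(0.74·0.80) = 0.79
  Scale D (disc): 0.15 / √(0.67·0.80) = 0.20
  Scale A (conv): 0.59 / √(0.67·0.80) = 0.81
  Scale F (disc): 0.75 / √(0.79·0.80) = 0.94
Smallest convergent = 0.79. Discriminant values: 0.62, 0.82, 0.20, 0.94; count ≥ 0.79 → 2.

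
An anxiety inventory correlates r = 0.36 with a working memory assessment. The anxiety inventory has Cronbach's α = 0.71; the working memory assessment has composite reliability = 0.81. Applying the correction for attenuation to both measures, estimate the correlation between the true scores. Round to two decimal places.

0.47

r_true = r_obs / √(r_xx · r_yy) = 0.36 / √(0.71 × 0.81) = 0.36 / √0.5751 = 0.36 / 0.7584 ≈ 0.47.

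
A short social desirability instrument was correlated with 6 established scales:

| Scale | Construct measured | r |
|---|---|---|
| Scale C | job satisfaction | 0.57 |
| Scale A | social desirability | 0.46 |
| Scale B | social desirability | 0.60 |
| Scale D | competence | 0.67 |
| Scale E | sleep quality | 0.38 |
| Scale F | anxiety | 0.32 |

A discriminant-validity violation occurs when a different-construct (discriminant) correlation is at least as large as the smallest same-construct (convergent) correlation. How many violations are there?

Convergent (same construct = social desirability): Scale A, Scale B.
Smallest convergent = 0.46. Discriminant values: 0.57, 0.67, 0.38, 0.32; count ≥ 0.46 → 2.

2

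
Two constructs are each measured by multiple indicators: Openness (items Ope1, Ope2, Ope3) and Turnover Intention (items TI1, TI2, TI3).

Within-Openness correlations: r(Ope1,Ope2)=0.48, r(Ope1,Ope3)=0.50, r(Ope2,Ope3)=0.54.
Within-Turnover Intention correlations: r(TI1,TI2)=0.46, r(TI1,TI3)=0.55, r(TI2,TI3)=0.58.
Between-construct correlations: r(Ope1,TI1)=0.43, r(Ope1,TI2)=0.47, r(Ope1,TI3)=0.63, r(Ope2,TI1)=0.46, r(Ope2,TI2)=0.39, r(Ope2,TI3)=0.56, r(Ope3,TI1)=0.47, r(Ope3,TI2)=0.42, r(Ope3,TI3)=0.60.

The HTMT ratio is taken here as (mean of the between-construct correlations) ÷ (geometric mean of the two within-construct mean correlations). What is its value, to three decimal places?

0.950

Between-construct mean = 4.43/9 = 0.4922.
Mean within-Ope = 1.52/3 = 0.5067; mean within-TI = 1.59/3 = 0.5300.
Geometric mean = √(0.5067 × 0.5300) = 0.5182.
HTMT = 0.4922 / 0.5182 = 0.950.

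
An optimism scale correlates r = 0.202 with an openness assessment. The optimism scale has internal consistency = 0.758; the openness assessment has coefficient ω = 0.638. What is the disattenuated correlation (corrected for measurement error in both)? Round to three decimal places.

0.290

r_true = r_obs / √(r_xx · r_yy) = 0.202 / √(0.758 × 0.638) = 0.202 / √0.483604 = 0.202 / 0.6954 ≈ 0.290.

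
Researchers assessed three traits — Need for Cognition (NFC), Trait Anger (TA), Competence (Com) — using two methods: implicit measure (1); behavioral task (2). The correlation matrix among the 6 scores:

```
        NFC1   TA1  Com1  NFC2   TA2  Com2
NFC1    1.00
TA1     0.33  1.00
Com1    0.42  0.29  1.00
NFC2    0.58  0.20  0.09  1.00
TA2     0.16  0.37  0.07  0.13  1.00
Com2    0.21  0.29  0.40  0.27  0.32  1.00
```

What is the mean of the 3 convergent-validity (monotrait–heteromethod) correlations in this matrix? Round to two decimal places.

0.45

Convergent values: 0.58, 0.37, 0.40; mean = 1.35/3 = 0.45.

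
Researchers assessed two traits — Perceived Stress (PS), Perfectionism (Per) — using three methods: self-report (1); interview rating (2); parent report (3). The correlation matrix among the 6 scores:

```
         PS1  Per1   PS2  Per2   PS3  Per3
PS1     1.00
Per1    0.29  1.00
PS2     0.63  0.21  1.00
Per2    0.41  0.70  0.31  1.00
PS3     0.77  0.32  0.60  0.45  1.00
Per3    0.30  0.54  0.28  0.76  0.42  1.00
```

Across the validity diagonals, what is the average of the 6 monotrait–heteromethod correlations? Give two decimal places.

Convergent values: 0.63, 0.77, 0.60, 0.70, 0.54, 0.76; mean = 4.00/6 = 0.67.

0.67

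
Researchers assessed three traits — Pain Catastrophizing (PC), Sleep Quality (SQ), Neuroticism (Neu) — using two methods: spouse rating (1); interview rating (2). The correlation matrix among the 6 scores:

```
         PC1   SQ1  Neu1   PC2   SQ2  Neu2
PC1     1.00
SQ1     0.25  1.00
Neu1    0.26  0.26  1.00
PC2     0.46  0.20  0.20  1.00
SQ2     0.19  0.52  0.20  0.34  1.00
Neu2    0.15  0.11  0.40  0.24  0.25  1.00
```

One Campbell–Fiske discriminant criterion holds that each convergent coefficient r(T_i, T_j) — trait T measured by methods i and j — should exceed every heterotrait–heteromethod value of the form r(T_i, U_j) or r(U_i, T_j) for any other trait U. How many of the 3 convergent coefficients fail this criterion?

Each convergent coefficient versus the relevant comparison correlations:
PC (methods 1·2): 0.46 vs {0.19, 0.20, 0.15, 0.20} → pass.
SQ (methods 1·2): 0.52 vs {0.20, 0.19, 0.11, 0.20} → pass.
Neu (methods 1·2): 0.40 vs {0.20, 0.15, 0.20, 0.11} → pass.
0 of 3 fail.

0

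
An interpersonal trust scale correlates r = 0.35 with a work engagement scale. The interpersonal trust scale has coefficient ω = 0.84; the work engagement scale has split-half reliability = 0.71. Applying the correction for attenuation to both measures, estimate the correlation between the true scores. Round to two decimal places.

r_true = r_obs / √(r_xx · r_yy) = 0.35 / √(0.84 × 0.71) = 0.35 / √0.5964 = 0.35 / 0.7723 ≈ 0.45.

0.45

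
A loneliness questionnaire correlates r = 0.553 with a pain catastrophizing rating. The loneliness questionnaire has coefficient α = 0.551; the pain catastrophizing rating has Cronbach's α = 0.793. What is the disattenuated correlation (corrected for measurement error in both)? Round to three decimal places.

0.837

r_true = r_obs / √(r_xx · r_yy) = 0.553 / √(0.551 × 0.793) = 0.553 / √0.436943 = 0.553 / 0.6610 ≈ 0.837.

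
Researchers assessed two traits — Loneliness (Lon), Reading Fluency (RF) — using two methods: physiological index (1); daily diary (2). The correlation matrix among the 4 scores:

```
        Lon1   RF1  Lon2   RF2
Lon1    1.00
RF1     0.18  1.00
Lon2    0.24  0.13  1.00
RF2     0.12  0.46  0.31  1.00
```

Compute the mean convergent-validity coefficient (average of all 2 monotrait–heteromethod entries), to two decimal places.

Convergent values: 0.24, 0.46; mean = 0.70/2 = 0.35.

0.35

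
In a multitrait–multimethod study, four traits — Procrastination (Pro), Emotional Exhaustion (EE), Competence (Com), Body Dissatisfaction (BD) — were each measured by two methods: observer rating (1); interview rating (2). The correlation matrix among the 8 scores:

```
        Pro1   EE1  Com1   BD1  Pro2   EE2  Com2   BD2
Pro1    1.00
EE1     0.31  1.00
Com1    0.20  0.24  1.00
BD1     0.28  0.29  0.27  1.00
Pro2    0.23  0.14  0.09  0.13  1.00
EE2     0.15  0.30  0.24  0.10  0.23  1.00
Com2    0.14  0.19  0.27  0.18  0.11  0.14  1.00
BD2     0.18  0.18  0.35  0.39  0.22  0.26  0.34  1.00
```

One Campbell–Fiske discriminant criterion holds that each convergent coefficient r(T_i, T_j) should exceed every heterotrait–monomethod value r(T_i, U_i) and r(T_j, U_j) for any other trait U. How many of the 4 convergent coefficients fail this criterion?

Checking each validity diagonal entry against its comparison values:
Pro (methods 1·2): 0.23 vs {0.31, 0.23, 0.20, 0.11, 0.28, 0.22} → fail.
EE (methods 1·2): 0.30 vs {0.31, 0.23, 0.24, 0.14, 0.29, 0.26} → fail.
Com (methods 1·2): 0.27 vs {0.20, 0.11, 0.24, 0.14, 0.27, 0.34} → fail.
BD (methods 1·2): 0.39 vs {0.28, 0.22, 0.29, 0.26, 0.27, 0.34} → pass.
3 of 4 fail.

3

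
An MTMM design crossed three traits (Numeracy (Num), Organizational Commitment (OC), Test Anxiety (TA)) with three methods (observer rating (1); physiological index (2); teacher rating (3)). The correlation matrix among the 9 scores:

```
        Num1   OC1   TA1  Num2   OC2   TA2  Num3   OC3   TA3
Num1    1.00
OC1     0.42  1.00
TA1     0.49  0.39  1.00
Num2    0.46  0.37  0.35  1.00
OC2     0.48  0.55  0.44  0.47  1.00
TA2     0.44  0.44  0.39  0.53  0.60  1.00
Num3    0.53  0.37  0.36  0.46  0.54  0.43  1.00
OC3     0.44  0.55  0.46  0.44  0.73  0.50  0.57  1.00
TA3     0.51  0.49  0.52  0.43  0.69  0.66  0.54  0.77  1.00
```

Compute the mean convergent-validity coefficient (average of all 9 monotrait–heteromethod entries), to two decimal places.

0.54

Convergent values: 0.46, 0.53, 0.46, 0.55, 0.55, 0.73, 0.39, 0.52, 0.66; mean = 4.85/9 = 0.54.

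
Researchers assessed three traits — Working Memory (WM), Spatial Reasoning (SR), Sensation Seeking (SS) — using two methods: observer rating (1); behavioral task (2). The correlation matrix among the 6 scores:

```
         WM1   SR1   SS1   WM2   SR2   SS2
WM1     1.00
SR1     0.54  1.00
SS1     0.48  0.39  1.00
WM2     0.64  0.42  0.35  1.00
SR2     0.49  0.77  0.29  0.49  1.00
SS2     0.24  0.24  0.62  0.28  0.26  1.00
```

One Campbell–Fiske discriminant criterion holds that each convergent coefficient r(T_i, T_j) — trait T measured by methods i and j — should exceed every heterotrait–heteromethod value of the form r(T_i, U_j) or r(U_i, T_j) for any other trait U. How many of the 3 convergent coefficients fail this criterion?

Convergent coefficients and their comparison sets:
WM (methods 1·2): 0.64 vs {0.49, 0.42, 0.24, 0.35} → pass.
SR (methods 1·2): 0.77 vs {0.42, 0.49, 0.24, 0.29} → pass.
SS (methods 1·2): 0.62 vs {0.35, 0.24, 0.29, 0.24} → pass.
0 of 3 fail.

0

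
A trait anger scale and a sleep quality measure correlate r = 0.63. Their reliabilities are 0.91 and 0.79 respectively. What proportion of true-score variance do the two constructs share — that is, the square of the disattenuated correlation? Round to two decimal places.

Disattenuated r = 0.63 / √(0.91 × 0.79) = 0.63 / 0.8479 = 0.7430.
Shared true-score variance = 0.7430² = 0.5520 ≈ 0.55.

0.55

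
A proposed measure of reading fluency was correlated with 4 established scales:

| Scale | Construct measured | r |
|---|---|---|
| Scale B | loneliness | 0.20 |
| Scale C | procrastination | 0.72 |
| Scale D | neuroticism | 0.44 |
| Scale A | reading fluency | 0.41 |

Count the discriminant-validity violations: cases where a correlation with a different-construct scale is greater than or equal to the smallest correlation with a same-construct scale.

2

Convergent (same construct = reading fluency): Scale A.
Smallest convergent = 0.41. Discriminant values: 0.20, 0.72, 0.44; count ≥ 0.41 → 2.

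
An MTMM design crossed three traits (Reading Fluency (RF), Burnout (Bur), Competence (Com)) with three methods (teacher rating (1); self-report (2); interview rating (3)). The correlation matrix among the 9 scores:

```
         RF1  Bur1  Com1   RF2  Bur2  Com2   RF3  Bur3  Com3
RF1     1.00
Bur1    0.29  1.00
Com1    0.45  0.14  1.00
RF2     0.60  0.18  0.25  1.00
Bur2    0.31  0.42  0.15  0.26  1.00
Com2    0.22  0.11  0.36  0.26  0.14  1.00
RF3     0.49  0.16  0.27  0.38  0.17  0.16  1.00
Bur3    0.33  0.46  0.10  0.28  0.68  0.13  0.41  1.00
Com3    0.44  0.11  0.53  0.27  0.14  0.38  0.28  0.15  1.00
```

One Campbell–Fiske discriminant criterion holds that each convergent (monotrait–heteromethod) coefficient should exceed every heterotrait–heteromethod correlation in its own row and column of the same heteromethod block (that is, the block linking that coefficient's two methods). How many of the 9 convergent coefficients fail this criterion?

0

Checking each validity diagonal entry against its comparison values:
RF (methods 1·2): 0.60 vs {0.31, 0.18, 0.22, 0.25} → pass.
RF (methods 1·3): 0.49 vs {0.33, 0.16, 0.44, 0.27} → pass.
RF (methods 2·3): 0.38 vs {0.28, 0.17, 0.27, 0.16} → pass.
Bur (methods 1·2): 0.42 vs {0.18, 0.31, 0.11, 0.15} → pass.
Bur (methods 1·3): 0.46 vs {0.16, 0.33, 0.11, 0.10} → pass.
Bur (methods 2·3): 0.68 vs {0.17, 0.28, 0.14, 0.13} → pass.
Com (methods 1·2): 0.36 vs {0.25, 0.22, 0.15, 0.11} → pass.
Com (methods 1·3): 0.53 vs {0.27, 0.44, 0.10, 0.11} → pass.
Com (methods 2·3): 0.38 vs {0.16, 0.27, 0.13, 0.14} → pass.
0 of 9 fail.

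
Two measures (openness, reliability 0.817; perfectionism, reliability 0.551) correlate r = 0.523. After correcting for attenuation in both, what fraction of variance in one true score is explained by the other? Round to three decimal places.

0.608

Disattenuated r = 0.523 / √(0.817 × 0.551) = 0.523 / 0.6709 = 0.7795.
Shared true-score variance = 0.7795² = 0.6076 ≈ 0.608.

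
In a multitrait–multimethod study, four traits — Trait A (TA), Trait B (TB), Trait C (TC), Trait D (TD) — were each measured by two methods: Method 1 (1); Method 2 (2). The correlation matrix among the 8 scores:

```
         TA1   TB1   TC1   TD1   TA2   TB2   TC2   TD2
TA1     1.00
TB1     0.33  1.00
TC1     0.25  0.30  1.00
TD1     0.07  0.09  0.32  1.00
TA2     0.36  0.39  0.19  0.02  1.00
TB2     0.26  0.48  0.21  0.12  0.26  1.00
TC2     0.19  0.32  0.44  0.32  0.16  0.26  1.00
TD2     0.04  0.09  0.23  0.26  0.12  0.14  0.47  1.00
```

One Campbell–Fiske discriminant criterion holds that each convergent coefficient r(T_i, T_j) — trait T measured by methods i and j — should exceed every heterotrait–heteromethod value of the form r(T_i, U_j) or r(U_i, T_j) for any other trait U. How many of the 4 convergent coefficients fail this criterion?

2

Checking each validity diagonal entry against its comparison values:
TA (methods 1·2): 0.36 vs {0.26, 0.39, 0.19, 0.19, 0.04, 0.02} → fail.
TB (methods 1·2): 0.48 vs {0.39, 0.26, 0.32, 0.21, 0.09, 0.12} → pass.
TC (methods 1·2): 0.44 vs {0.19, 0.19, 0.21, 0.32, 0.23, 0.32} → pass.
TD (methods 1·2): 0.26 vs {0.02, 0.04, 0.12, 0.09, 0.32, 0.23} → fail.
2 of 4 fail.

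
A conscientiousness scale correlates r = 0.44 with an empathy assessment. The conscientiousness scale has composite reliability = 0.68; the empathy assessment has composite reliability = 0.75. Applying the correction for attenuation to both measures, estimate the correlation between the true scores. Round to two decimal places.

r_true = r_obs / √(r_xx · r_yy) = 0.44 / √(0.68 × 0.75) = 0.44 / √0.5100 = 0.44 / 0.7141 ≈ 0.62.

0.62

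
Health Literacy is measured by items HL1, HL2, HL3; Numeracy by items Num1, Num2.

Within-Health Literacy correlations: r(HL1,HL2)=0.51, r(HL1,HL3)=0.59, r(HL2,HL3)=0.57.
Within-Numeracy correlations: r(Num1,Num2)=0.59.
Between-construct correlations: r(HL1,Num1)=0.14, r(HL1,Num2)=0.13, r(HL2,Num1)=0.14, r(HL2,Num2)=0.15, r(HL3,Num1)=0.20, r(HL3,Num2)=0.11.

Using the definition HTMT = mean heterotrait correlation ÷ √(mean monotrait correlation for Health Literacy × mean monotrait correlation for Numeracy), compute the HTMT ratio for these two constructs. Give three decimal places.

0.253

Mean between = 0.87/6 = 0.1450.
Mean within-HL = 1.67/3 = 0.5567; mean within-Num = 0.59/1 = 0.5900.
Geometric mean = √(0.5567 × 0.5900) = 0.5731.
HTMT = 0.1450 / 0.5731 = 0.253.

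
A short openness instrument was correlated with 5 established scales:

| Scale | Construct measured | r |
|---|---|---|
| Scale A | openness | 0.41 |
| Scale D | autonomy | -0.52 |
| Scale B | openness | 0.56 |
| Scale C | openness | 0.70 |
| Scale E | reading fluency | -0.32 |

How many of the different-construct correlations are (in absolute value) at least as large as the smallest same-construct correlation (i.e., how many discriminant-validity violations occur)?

1

Convergent (same construct = openness): Scale A, Scale B, Scale C.
Smallest convergent = 0.41. Discriminant |r|: 0.52, 0.32; count ≥ 0.41 → 1.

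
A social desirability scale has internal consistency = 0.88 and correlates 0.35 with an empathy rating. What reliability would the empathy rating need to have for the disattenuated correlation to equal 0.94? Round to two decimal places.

r_true = r_obs / √(r_xx · r_yy) ⇒ 0.94 = 0.35 / √(0.88 · r_yy).
√(0.88 · r_yy) = 0.35 / 0.94 = 0.3723; 0.88 · r_yy = 0.1386; r_yy = 0.1386 / 0.88 ≈ 0.16.

0.16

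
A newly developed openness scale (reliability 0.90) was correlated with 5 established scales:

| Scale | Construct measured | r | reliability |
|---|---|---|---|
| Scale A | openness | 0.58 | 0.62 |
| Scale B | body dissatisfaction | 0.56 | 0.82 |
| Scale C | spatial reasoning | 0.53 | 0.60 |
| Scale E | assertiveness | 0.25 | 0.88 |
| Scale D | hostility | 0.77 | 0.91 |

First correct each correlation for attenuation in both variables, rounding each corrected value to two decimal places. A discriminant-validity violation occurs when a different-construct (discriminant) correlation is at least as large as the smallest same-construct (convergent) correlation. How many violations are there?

Disattenuated r (r / √(r_scale · r_new)):
  Scale A (conv): 0.58 / √(0.62·0.90) = 0.78
  Scale B (disc): 0.56 / √(0.82·0.90) = 0.65
  Scale C (disc): 0.53 / √(0.60·0.90) = 0.72
  Scale E (disc): 0.25 / √(0.88·0.90) = 0.28
  Scale D (disc): 0.77 / √(0.91·0.90) = 0.85
Smallest convergent = 0.78. Discriminant values: 0.65, 0.72, 0.28, 0.85; count ≥ 0.78 → 1.

1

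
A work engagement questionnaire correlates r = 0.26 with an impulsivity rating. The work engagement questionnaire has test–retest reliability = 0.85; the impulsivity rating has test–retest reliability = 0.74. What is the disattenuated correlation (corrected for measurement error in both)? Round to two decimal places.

0.33

r_true = r_obs / √(r_xx · r_yy) = 0.26 / √(0.85 × 0.74) = 0.26 / √0.6290 = 0.26 / 0.7931 ≈ 0.33.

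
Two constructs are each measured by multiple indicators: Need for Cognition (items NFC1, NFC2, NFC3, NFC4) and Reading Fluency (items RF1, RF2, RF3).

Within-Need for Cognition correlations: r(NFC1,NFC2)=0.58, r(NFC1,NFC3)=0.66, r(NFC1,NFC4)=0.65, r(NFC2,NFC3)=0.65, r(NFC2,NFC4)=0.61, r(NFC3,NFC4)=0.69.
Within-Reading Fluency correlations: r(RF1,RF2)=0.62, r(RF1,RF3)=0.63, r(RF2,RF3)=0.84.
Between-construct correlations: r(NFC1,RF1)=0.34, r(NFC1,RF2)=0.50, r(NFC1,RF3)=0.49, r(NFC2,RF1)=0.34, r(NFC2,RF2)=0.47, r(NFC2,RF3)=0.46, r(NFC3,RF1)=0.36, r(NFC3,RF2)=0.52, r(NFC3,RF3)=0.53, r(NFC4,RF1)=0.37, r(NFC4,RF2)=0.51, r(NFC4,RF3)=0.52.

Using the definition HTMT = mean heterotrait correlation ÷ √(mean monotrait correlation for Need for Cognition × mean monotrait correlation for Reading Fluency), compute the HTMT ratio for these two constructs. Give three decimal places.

Between-construct mean = 5.41/12 = 0.4508.
Mean within-NFC = 3.84/6 = 0.6400; mean within-RF = 2.09/3 = 0.6967.
Geometric mean = √(0.6400 × 0.6967) = 0.6677.
HTMT = 0.4508 / 0.6677 = 0.675.

0.675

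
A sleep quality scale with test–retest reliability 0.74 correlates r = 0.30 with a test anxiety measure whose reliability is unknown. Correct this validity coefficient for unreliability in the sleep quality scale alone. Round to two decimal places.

0.35

Single correction: r_c = r_obs / √r_xx = 0.30 / √0.74 = 0.30 / 0.8602 ≈ 0.35.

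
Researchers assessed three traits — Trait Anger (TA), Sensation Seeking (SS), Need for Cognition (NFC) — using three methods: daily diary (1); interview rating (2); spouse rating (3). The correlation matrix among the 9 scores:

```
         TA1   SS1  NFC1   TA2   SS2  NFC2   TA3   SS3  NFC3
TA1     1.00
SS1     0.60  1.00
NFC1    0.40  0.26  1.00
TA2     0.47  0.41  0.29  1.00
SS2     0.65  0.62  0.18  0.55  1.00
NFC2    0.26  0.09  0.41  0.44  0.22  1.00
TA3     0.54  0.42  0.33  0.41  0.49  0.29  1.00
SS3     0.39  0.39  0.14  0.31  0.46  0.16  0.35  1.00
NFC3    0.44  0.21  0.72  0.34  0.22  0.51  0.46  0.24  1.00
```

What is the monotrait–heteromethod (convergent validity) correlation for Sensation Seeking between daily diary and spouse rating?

0.39

Same trait (SS), different methods: r(SS1, SS3) = 0.39.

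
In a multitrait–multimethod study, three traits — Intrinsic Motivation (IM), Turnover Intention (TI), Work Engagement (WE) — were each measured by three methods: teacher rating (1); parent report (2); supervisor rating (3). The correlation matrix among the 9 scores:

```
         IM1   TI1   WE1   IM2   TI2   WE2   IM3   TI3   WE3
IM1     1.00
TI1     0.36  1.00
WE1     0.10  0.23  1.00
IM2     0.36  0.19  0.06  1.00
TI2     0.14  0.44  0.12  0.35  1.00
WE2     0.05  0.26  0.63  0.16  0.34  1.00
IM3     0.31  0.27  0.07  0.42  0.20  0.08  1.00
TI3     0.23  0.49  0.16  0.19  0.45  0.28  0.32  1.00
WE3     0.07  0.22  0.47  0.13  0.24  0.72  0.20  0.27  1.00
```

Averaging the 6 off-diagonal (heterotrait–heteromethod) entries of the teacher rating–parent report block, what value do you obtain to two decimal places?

0.14

HTHM values (method 1 × method 2): 0.14, 0.05, 0.19, 0.26, 0.06, 0.12; mean = 0.82/6 = 0.14.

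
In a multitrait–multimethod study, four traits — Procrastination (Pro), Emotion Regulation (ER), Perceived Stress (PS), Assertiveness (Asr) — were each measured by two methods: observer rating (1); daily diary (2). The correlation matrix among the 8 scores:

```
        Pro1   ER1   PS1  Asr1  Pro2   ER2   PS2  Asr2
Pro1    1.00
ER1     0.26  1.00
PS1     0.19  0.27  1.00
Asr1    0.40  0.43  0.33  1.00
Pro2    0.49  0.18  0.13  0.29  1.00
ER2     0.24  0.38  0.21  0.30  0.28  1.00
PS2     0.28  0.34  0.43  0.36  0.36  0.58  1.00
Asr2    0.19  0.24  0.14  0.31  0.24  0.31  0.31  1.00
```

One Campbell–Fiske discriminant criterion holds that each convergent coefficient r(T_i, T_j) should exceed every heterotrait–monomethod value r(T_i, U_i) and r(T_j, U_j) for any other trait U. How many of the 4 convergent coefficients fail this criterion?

Checking each validity diagonal entry against its comparison values:
Pro (methods 1·2): 0.49 vs {0.26, 0.28, 0.19, 0.36, 0.40, 0.24} → pass.
ER (methods 1·2): 0.38 vs {0.26, 0.28, 0.27, 0.58, 0.43, 0.31} → fail.
PS (methods 1·2): 0.43 vs {0.19, 0.36, 0.27, 0.58, 0.33, 0.31} → fail.
Asr (methods 1·2): 0.31 vs {0.40, 0.24, 0.43, 0.31, 0.33, 0.31} → fail.
3 of 4 fail.

3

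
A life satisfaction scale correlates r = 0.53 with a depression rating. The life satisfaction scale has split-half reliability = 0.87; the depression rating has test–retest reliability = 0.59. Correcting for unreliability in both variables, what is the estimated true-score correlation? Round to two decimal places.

r_true = r_obs / √(r_xx · r_yy) = 0.53 / √(0.87 × 0.59) = 0.53 / √0.5133 = 0.53 / 0.7164 ≈ 0.74.

0.74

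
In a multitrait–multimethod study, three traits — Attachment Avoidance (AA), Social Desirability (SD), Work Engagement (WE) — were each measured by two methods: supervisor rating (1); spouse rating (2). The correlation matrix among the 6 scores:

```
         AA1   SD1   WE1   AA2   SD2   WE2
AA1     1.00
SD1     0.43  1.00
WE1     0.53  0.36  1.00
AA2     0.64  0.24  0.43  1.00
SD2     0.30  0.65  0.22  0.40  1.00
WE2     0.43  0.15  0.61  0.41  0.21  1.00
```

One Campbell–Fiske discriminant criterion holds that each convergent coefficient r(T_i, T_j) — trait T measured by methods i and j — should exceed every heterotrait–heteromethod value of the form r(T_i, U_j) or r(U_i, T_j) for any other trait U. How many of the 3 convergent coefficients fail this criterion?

Convergent coefficients and their comparison sets:
AA (methods 1·2): 0.64 vs {0.30, 0.24, 0.43, 0.43} → pass.
SD (methods 1·2): 0.65 vs {0.24, 0.30, 0.15, 0.22} → pass.
WE (methods 1·2): 0.61 vs {0.43, 0.43, 0.22, 0.15} → pass.
0 of 3 fail.

0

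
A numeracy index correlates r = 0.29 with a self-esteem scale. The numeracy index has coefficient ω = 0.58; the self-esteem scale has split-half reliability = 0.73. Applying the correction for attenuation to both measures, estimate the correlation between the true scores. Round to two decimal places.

0.45

r_true = r_obs / √(r_xx · r_yy) = 0.29 / √(0.58 × 0.73) = 0.29 / √0.4234 = 0.29 / 0.6507 ≈ 0.45.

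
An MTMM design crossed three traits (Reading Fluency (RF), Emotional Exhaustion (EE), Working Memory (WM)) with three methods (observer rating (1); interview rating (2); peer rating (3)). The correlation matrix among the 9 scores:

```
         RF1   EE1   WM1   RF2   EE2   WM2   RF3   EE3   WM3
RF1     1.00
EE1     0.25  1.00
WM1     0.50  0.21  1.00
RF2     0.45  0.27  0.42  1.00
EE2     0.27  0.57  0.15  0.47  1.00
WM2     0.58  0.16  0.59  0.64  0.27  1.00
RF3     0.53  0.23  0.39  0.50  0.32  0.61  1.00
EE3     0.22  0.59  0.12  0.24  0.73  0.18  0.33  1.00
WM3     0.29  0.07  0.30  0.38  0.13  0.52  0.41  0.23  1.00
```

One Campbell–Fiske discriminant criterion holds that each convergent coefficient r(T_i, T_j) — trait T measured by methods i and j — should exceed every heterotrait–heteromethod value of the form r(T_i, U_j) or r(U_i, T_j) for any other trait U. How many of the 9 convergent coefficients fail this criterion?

4

Checking each validity diagonal entry against its comparison values:
RF (methods 1·2): 0.45 vs {0.27, 0.27, 0.58, 0.42} → fail.
RF (methods 1·3): 0.53 vs {0.22, 0.23, 0.29, 0.39} → pass.
RF (methods 2·3): 0.50 vs {0.24, 0.32, 0.38, 0.61} → fail.
EE (methods 1·2): 0.57 vs {0.27, 0.27, 0.16, 0.15} → pass.
EE (methods 1·3): 0.59 vs {0.23, 0.22, 0.07, 0.12} → pass.
EE (methods 2·3): 0.73 vs {0.32, 0.24, 0.13, 0.18} → pass.
WM (methods 1·2): 0.59 vs {0.42, 0.58, 0.15, 0.16} → pass.
WM (methods 1·3): 0.30 vs {0.39, 0.29, 0.12, 0.07} → fail.
WM (methods 2·3): 0.52 vs {0.61, 0.38, 0.18, 0.13} → fail.
4 of 9 fail.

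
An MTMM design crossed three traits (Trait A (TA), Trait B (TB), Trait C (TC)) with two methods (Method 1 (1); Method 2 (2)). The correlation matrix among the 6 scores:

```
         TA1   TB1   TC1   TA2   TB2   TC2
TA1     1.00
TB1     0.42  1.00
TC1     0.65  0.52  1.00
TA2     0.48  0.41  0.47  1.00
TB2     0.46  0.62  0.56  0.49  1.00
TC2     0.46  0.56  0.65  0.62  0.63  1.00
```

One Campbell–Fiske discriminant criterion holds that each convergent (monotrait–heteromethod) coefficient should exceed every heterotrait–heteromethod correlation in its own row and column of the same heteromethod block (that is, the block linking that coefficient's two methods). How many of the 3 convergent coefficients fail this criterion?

Convergent coefficients and their comparison sets:
TA (methods 1·2): 0.48 vs {0.46, 0.41, 0.46, 0.47} → pass.
TB (methods 1·2): 0.62 vs {0.41, 0.46, 0.56, 0.56} → pass.
TC (methods 1·2): 0.65 vs {0.47, 0.46, 0.56, 0.56} → pass.
0 of 3 fail.

0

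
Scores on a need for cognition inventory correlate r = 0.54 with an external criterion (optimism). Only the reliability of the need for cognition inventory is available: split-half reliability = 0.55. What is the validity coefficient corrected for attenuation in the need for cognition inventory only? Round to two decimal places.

Single correction: r_c = r_obs / √r_xx = 0.54 / √0.55 = 0.54 / 0.7416 ≈ 0.73.

0.73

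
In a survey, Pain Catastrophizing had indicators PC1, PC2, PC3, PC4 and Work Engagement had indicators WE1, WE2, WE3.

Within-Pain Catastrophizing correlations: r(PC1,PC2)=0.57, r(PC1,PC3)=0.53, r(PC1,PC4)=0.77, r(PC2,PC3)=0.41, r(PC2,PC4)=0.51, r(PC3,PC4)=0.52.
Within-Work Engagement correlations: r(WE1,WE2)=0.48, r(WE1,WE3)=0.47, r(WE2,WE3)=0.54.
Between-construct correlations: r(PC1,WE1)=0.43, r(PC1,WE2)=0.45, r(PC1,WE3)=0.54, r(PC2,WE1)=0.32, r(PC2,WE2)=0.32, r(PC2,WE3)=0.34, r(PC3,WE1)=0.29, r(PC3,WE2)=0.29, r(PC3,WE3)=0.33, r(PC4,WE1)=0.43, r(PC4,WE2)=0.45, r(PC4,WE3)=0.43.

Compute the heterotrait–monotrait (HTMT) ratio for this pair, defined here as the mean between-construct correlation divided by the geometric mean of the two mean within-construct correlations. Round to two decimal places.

0.74

Mean heterotrait r = 4.62/12 = 0.3850.
Mean within-PC = 3.31/6 = 0.5517; mean within-WE = 1.49/3 = 0.4967.
Geometric mean = √(0.5517 × 0.4967) = 0.5235.
HTMT = 0.3850 / 0.5235 = 0.74.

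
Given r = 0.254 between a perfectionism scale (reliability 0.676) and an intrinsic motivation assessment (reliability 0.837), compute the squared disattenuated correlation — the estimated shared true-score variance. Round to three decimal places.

0.114

Disattenuated r = 0.254 / √(0.676 × 0.837) = 0.254 / 0.7522 = 0.3377.
Shared true-score variance = 0.3377² = 0.1140 ≈ 0.114.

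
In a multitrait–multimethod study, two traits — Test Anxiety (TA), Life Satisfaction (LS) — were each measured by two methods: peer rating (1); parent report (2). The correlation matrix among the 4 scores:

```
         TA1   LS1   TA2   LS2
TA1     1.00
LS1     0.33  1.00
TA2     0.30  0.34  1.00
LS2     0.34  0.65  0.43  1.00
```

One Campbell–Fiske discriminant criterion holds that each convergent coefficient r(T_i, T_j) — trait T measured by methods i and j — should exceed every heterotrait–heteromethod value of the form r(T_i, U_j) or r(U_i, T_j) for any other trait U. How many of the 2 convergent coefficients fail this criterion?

Convergent coefficients and their comparison sets:
TA (methods 1·2): 0.30 vs {0.34, 0.34} → fail.
LS (methods 1·2): 0.65 vs {0.34, 0.34} → pass.
1 of 2 fail.

1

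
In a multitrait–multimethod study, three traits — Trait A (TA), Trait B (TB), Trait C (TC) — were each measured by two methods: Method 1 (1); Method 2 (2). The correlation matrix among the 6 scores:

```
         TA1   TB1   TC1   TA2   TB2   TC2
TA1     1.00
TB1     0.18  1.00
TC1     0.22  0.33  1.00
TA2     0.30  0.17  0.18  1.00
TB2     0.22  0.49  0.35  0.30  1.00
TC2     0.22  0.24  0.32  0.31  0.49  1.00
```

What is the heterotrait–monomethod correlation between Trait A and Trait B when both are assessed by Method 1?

Different traits, same method: r(TA1, TB1) = 0.18.

0.18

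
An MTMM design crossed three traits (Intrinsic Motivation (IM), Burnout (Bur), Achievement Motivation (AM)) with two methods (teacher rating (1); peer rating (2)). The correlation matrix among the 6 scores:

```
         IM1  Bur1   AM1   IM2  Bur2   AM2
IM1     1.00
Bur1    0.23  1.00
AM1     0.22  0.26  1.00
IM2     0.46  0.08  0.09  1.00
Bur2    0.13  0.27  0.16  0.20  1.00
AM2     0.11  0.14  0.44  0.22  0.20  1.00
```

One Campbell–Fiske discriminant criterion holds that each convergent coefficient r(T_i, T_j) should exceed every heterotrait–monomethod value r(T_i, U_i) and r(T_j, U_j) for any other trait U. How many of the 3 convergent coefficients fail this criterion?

0

Each convergent coefficient versus the relevant comparison correlations:
IM (methods 1·2): 0.46 vs {0.23, 0.20, 0.22, 0.22} → pass.
Bur (methods 1·2): 0.27 vs {0.23, 0.20, 0.26, 0.20} → pass.
AM (methods 1·2): 0.44 vs {0.22, 0.22, 0.26, 0.20} → pass.
0 of 3 fail.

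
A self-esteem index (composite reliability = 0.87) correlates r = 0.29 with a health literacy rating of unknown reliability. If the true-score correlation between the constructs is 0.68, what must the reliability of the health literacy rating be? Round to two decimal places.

0.21

r_true = r_obs / √(r_xx · r_yy) ⇒ 0.68 = 0.29 / √(0.87 · r_yy).
√(0.87 · r_yy) = 0.29 / 0.68 = 0.4265; 0.87 · r_yy = 0.1819; r_yy = 0.1819 / 0.87 ≈ 0.21.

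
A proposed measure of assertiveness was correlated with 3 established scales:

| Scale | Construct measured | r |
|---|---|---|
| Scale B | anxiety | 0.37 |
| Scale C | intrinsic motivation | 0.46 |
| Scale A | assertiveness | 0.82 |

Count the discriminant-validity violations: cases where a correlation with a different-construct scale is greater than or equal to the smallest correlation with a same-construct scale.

Convergent (same construct = assertiveness): Scale A.
Smallest convergent = 0.82. Discriminant values: 0.37, 0.46; count ≥ 0.82 → 0.

0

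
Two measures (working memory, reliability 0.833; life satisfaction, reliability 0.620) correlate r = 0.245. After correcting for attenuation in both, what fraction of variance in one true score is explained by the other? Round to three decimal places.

0.116

Disattenuated r = 0.245 / √(0.833 × 0.620) = 0.245 / 0.7187 = 0.3409.
Shared true-score variance = 0.3409² = 0.1162 ≈ 0.116.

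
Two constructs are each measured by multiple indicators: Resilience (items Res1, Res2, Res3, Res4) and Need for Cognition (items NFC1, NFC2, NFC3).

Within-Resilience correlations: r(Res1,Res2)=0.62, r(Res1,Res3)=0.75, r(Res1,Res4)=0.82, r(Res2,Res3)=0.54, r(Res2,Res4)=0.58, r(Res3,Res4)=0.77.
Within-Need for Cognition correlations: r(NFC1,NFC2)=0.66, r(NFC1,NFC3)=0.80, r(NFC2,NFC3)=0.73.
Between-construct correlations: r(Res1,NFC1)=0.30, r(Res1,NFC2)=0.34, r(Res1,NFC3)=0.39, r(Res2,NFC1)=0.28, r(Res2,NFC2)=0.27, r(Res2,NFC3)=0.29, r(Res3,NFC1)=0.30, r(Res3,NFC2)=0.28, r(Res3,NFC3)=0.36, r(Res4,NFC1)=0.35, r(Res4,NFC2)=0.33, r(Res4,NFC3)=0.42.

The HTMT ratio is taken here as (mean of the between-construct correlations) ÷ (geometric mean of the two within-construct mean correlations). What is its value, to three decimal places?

0.462

Mean between = 3.91/12 = 0.3258.
Mean within-Res = 4.08/6 = 0.6800; mean within-NFC = 2.19/3 = 0.7300.
Geometric mean = √(0.6800 × 0.7300) = 0.7046.
HTMT = 0.3258 / 0.7046 = 0.462.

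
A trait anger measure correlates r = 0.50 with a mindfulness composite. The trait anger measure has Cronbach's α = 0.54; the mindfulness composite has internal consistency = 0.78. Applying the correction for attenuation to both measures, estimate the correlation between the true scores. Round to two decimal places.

0.77

r_true = r_obs / √(r_xx · r_yy) = 0.50 / √(0.54 × 0.78) = 0.50 / √0.4212 = 0.50 / 0.6490 ≈ 0.77.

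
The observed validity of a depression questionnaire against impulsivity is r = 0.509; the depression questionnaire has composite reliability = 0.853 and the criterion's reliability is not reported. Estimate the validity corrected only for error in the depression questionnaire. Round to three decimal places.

Single correction: r_c = r_obs / √r_xx = 0.509 / √0.853 = 0.509 / 0.9236 ≈ 0.551.

0.551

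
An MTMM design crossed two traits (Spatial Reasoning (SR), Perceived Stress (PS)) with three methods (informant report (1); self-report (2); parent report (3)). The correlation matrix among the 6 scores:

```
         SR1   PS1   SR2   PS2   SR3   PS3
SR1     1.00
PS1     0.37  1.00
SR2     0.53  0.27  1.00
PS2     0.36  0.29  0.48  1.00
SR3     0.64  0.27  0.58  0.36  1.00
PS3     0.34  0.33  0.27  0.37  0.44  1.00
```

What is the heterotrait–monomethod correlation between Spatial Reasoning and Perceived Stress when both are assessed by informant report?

Different traits, same method: r(SR1, PS1) = 0.37.

0.37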